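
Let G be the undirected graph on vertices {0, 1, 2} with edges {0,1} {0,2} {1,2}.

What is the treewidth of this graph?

A width-2 tree decomposition is:
Bags: B1 = {0, 1, 2}
Tree: (single bag)
With just one bag of size 3, the width is 3 − 1 = 2, so tw(G) ≤ 2. For the lower bound, the 3 vertices {0, 1, 2} are pairwise adjacent, and any tree decomposition puts a clique entirely inside one bag — forcing width ≥ 2. The upper and lower bounds meet at 2, so that is the treewidth.

2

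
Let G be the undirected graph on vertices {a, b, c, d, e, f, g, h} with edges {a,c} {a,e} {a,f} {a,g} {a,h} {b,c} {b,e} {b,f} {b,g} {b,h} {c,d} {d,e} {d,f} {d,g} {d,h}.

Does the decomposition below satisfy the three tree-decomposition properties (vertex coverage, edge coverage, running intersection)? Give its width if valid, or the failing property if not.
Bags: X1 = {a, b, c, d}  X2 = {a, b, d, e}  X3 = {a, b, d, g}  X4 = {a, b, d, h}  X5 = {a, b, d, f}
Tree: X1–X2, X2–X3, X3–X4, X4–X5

Every vertex of G appears in some bag (union = {a, b, c, d, e, f, g, h}); every edge is covered by a bag; and for each vertex v the set of bags containing v is connected in the bag tree. The decomposition is therefore valid. The largest bag has 4 vertices, so the width is 3.

Yes; width 3.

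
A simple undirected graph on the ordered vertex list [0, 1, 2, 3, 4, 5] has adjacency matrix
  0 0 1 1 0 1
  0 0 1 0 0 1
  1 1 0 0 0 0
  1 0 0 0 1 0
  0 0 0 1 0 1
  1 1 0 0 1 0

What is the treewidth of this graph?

A width-2 tree decomposition is:
Bags: B1 = {1, 2, 5}  B2 = {0, 2, 5}  B3 = {0, 4, 5}  B4 = {0, 3, 4}
Tree: B1–B2, B2–B3, B3–B4
The largest bag has 3 vertices, giving width 2; this decomposition certifies tw(G) ≤ 2. For the lower bound, G contains the cycle 1–2–0–5–1, so G is not a forest; only forests have treewidth ≤ 1, hence tw(G) ≥ 2. The upper and lower bounds meet at 2, so that is the treewidth.

2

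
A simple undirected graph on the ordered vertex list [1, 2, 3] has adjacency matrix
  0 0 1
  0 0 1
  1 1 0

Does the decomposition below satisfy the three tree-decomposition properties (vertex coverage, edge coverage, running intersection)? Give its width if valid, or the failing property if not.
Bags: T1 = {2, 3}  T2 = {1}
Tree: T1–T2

A tree decomposition must satisfy three properties: every vertex lies in some bag; for every edge, both endpoints lie together in some bag; and for every vertex, the bags containing it form a connected subtree. Here edge (3,1) lies in no bag, so the decomposition is invalid.

No — edge (3,1) lies in no bag.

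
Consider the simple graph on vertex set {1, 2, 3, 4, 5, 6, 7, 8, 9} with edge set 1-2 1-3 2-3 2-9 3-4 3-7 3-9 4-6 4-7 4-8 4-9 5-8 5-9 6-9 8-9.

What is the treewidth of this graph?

A width-2 tree decomposition is:
Bags: B1 = {3, 4, 9}  B2 = {2, 3, 9}  B3 = {1, 2, 3}  B4 = {4, 6, 9}  B5 = {3, 4, 7}  B6 = {4, 8, 9}  B7 = {5, 8, 9}
Tree: B1–B2, B2–B3, B1–B4, B1–B5, B1–B6, B6–B7
The largest bag has 3 vertices, giving width 2; this decomposition certifies tw(G) ≤ 2. Conversely, {1, 2, 3} is a clique of size 3, and the vertices of any clique must share a bag in every tree decomposition; so some bag has ≥ 3 vertices and tw(G) ≥ 2. Therefore the treewidth is 2.

2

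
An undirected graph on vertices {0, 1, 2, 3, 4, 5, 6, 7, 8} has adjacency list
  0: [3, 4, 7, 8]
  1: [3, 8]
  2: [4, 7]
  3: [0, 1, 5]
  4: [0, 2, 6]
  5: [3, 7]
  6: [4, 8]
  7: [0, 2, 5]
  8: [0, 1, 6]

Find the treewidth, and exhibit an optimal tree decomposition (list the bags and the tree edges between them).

Treewidth 3.
One such decomposition:
Bags: B1 = {2, 4, 5, 7}  B2 = {0, 4, 5, 7}  B3 = {0, 3, 4, 5}  B4 = {0, 3, 4, 6}  B5 = {0, 3, 6, 8}  B6 = {1, 3, 6, 8}
Tree: B1–B2, B2–B3, B3–B4, B4–B5, B5–B6

The largest bag has 4 vertices, giving width 3; this decomposition certifies tw(G) ≤ 3. For the lower bound: the 4 vertex sets {2,5,7}, {4}, {0}, {1,3,6,8} are disjoint, each induces a connected subgraph, and every pair is joined by at least one edge of G. Contracting each set to a single vertex therefore yields K_{4} as a minor, and since treewidth is minor-monotone, tw(G) ≥ tw(K_{4}) = 3. Therefore the treewidth is 3.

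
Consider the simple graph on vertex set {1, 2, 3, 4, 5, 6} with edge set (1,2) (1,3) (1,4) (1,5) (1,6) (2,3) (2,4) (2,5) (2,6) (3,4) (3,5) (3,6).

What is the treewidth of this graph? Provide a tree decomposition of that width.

Each bag holds 4 vertices, so the decomposition has width 3, which upper-bounds the treewidth. On the other hand G contains the 4-clique {1, 2, 3, 4}. A clique must lie in a single bag of any decomposition, so no decomposition can have width below 3. Combining the bounds, tw(G) = 3.

Treewidth 3.
One optimal decomposition is:
Bags: B1 = {1, 2, 3, 4}  B2 = {1, 2, 3, 5}  B3 = {1, 2, 3, 6}
Tree: B1–B2, B2–B3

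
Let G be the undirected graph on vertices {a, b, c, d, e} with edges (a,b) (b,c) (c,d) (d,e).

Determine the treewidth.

1

A width-1 tree decomposition is:
Bags: B1 = {a, b}  B2 = {b, c}  B3 = {c, d}  B4 = {d, e}
Tree: B1–B2, B2–B3, B3–B4
The largest bag has 2 vertices, giving width 1; this decomposition certifies tw(G) ≤ 1. Since G has at least one edge (e.g. a–b), it is not an edgeless graph, so tw(G) ≥ 1. Combining the bounds, tw(G) = 1.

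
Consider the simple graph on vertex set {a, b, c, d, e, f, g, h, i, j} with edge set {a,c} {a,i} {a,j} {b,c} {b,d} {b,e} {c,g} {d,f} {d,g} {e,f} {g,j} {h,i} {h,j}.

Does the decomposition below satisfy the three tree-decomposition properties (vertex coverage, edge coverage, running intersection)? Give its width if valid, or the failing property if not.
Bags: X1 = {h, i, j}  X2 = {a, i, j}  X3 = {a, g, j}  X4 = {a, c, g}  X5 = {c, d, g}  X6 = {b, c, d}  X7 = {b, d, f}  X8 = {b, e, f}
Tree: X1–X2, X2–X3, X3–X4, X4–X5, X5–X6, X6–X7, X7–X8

Yes; width 2.

Every vertex of G appears in some bag (union = {a, b, c, d, e, f, g, h, i, j}); every edge is covered by a bag; and for each vertex v the set of bags containing v is connected in the bag tree. The decomposition is therefore valid. The largest bag has 3 vertices, so the width is 2.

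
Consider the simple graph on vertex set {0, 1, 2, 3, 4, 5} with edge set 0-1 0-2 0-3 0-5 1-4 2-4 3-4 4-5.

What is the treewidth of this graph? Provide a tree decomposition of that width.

Treewidth 2.
One optimal decomposition is:
Bags: B1 = {0, 3, 4}  B2 = {0, 4, 5}  B3 = {0, 1, 4}  B4 = {0, 2, 4}
Tree: B1–B2, B2–B3, B3–B4

Every bag has size at most 3, so the width is 3 − 1 = 2 and tw(G) ≤ 2. For the lower bound, G contains the cycle 3–0–5–4–3, so G is not a forest; only forests have treewidth ≤ 1, hence tw(G) ≥ 2. Combining the bounds, tw(G) = 2.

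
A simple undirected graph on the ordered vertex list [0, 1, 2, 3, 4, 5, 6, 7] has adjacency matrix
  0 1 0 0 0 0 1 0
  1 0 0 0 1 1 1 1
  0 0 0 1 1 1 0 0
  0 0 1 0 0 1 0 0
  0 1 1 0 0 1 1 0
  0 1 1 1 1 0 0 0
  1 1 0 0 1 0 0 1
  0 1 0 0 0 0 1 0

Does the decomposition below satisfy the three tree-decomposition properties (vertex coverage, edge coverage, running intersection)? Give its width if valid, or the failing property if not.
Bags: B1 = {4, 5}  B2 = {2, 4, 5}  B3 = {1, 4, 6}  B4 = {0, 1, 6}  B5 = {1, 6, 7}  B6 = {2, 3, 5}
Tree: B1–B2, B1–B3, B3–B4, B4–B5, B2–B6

A tree decomposition must satisfy three properties: every vertex lies in some bag; for every edge, both endpoints lie together in some bag; and for every vertex, the bags containing it form a connected subtree. Here edge (1,5) lies in no bag, so the decomposition is invalid.

No — edge (1,5) lies in no bag.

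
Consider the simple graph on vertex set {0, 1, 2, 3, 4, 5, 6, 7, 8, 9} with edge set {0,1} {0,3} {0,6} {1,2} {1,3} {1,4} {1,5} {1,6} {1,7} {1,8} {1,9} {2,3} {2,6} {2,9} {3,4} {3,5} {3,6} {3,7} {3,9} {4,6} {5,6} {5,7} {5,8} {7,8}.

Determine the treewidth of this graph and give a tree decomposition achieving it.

Every bag has size at most 4, so the width is 4 − 1 = 3 and tw(G) ≤ 3. On the other hand G contains the 4-clique {1, 5, 7, 8}. A clique must lie in a single bag of any decomposition, so no decomposition can have width below 3. Therefore the treewidth is 3.

Treewidth 3.
One such decomposition:
Bags: B1 = {1, 2, 3, 6}  B2 = {1, 3, 4, 6}  B3 = {1, 3, 5, 6}  B4 = {0, 1, 3, 6}  B5 = {1, 3, 5, 7}  B6 = {1, 2, 3, 9}  B7 = {1, 5, 7, 8}
Tree: B1–B2, B2–B3, B3–B4, B3–B5, B1–B6, B5–B7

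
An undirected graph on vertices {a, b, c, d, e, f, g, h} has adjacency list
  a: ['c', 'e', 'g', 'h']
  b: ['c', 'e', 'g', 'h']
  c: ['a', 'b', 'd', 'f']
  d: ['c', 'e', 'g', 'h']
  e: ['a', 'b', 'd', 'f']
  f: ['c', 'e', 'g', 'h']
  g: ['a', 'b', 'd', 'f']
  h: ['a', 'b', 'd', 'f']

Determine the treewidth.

4

A width-4 tree decomposition is:
Bags: B1 = {a, b, d, f, h}  B2 = {a, b, d, f, g}  B3 = {a, b, c, d, f}  B4 = {a, b, d, e, f}
Tree: B1–B2, B2–B3, B3–B4
The largest bag has 5 vertices, giving width 4; this decomposition certifies tw(G) ≤ 4. For the lower bound: the 5 vertex sets {d,h}, {a,g}, {c,f}, {b}, {e} are disjoint, each induces a connected subgraph, and every pair is joined by at least one edge of G. Contracting each set to a single vertex therefore yields K_{5} as a minor, and since treewidth is minor-monotone, tw(G) ≥ tw(K_{5}) = 4. Hence tw(G) = 4 exactly.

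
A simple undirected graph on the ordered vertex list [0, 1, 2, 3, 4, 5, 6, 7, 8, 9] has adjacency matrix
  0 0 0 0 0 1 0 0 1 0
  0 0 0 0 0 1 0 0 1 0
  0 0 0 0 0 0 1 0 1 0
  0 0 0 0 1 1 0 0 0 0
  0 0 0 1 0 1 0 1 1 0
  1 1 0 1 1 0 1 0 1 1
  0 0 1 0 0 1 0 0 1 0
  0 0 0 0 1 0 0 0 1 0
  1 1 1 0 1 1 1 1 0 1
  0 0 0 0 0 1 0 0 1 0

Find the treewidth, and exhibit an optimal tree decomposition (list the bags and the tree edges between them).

Treewidth 2.
One optimal decomposition is:
Bags: B1 = {4, 5, 8}  B2 = {3, 4, 5}  B3 = {5, 6, 8}  B4 = {1, 5, 8}  B5 = {0, 5, 8}  B6 = {5, 8, 9}  B7 = {2, 6, 8}  B8 = {4, 7, 8}
Tree: B1–B2, B1–B3, B3–B4, B3–B5, B1–B6, B3–B7, B1–B8

Every bag has size at most 3, so the width is 3 − 1 = 2 and tw(G) ≤ 2. Conversely, {2, 6, 8} is a clique of size 3, and the vertices of any clique must share a bag in every tree decomposition; so some bag has ≥ 3 vertices and tw(G) ≥ 2. Combining the bounds, tw(G) = 2.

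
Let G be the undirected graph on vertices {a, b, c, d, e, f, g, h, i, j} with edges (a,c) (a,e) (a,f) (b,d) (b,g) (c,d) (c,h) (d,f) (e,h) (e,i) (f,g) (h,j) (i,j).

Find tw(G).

2

A width-2 tree decomposition is:
Bags: B1 = {b, f, g}  B2 = {b, d, f}  B3 = {a, d, f}  B4 = {a, c, d}  B5 = {a, c, e}  B6 = {c, e, h}  B7 = {e, h, i}  B8 = {h, i, j}
Tree: B1–B2, B2–B3, B3–B4, B4–B5, B5–B6, B6–B7, B7–B8
The largest bag has 3 vertices, giving width 2; this decomposition certifies tw(G) ≤ 2. For the lower bound, G contains the cycle g–b–d–f–g, so G is not a forest; only forests have treewidth ≤ 1, hence tw(G) ≥ 2. Combining the bounds, tw(G) = 2.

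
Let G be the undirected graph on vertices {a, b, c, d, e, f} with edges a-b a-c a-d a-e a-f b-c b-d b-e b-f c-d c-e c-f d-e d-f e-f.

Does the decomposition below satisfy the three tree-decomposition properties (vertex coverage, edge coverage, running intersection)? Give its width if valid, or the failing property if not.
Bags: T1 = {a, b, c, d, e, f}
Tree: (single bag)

Yes; width 5.

Vertex coverage: the bags together contain {a, b, c, d, e, f}, the full vertex set. Edge coverage: each edge of G has both endpoints in at least one bag. Running intersection: for every vertex, the bags containing it form a connected subtree. All three properties hold, so this is a valid tree decomposition of width max|bag| − 1 = 5, and hence tw(G) ≤ 5.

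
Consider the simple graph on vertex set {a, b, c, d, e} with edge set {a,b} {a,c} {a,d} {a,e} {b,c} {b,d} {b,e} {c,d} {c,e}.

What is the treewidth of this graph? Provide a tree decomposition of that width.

Treewidth 3.
Bags: B1 = {a, b, c, e}  B2 = {a, b, c, d}
Tree: B1–B2

Each bag holds 4 vertices, so the decomposition has width 3, which upper-bounds the treewidth. For the lower bound, the 4 vertices {a, b, c, d} are pairwise adjacent, and any tree decomposition puts a clique entirely inside one bag — forcing width ≥ 3. The upper and lower bounds meet at 3, so that is the treewidth.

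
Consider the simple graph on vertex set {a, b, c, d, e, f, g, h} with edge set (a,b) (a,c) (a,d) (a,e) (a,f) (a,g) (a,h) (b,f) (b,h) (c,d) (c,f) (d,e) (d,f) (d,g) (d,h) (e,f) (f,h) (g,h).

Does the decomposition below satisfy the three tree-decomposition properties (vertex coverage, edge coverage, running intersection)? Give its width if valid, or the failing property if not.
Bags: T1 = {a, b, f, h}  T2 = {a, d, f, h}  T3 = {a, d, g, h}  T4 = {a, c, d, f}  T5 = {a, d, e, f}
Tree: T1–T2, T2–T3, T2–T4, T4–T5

Yes; width 3.

Every vertex of G appears in some bag (union = {a, b, c, d, e, f, g, h}); every edge is covered by a bag; and for each vertex v the set of bags containing v is connected in the bag tree. The decomposition is therefore valid. The largest bag has 4 vertices, so the width is 3.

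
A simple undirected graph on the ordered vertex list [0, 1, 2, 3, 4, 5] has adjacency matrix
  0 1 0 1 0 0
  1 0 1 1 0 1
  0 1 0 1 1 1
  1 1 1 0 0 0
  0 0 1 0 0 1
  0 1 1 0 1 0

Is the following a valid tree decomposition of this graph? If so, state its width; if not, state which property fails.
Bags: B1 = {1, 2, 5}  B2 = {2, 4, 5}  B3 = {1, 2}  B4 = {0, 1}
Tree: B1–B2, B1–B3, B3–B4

No — vertex 3 appears in no bag.

A tree decomposition must satisfy three properties: every vertex lies in some bag; for every edge, both endpoints lie together in some bag; and for every vertex, the bags containing it form a connected subtree. Here vertex 3 appears in no bag, so the decomposition is invalid.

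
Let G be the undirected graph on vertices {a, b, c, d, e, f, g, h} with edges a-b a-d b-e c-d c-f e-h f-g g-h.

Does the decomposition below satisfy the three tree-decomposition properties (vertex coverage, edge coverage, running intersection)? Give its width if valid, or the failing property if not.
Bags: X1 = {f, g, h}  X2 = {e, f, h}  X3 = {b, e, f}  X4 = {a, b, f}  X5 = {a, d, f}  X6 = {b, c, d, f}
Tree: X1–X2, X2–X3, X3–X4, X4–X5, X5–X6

No — bags containing vertex b are not connected in the tree.

A tree decomposition must satisfy three properties: every vertex lies in some bag; for every edge, both endpoints lie together in some bag; and for every vertex, the bags containing it form a connected subtree. Here bags containing vertex b are not connected in the tree, so the decomposition is invalid.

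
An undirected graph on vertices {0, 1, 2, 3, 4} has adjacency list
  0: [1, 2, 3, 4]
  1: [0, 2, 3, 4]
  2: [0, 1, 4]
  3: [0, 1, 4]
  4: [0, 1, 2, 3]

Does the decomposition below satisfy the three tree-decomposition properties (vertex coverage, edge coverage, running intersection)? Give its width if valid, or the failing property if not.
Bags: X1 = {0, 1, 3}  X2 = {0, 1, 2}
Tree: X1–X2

A tree decomposition must satisfy three properties: every vertex lies in some bag; for every edge, both endpoints lie together in some bag; and for every vertex, the bags containing it form a connected subtree. Here vertex 4 appears in no bag, so the decomposition is invalid.

No — vertex 4 appears in no bag.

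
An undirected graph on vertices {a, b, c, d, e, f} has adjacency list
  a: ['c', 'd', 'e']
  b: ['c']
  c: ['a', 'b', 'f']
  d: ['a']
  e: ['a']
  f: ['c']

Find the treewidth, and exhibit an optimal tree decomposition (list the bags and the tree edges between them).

Each bag holds 2 vertices, so the decomposition has width 1, which upper-bounds the treewidth. G has an edge, so its treewidth is at least 1. Hence tw(G) = 1 exactly.

Treewidth 1.
One optimal decomposition is:
Bags: B1 = {c, f}  B2 = {a, c}  B3 = {a, e}  B4 = {b, c}  B5 = {a, d}
Tree: B1–B2, B2–B3, B2–B4, B2–B5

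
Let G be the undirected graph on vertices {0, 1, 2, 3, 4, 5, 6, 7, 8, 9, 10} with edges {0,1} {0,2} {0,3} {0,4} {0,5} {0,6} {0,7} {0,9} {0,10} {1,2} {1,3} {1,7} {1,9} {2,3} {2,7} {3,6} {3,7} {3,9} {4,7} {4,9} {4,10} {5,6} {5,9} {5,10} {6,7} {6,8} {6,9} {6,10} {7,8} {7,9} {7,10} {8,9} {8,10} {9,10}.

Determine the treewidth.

4

A width-4 tree decomposition is:
Bags: B1 = {0, 6, 7, 9, 10}  B2 = {0, 4, 7, 9, 10}  B3 = {0, 3, 6, 7, 9}  B4 = {0, 1, 3, 7, 9}  B5 = {0, 5, 6, 9, 10}  B6 = {6, 7, 8, 9, 10}  B7 = {0, 1, 2, 3, 7}
Tree: B1–B2, B1–B3, B3–B4, B1–B5, B1–B6, B4–B7
The largest bag has 5 vertices, giving width 4; this decomposition certifies tw(G) ≤ 4. On the other hand G contains the 5-clique {0, 5, 6, 9, 10}. A clique must lie in a single bag of any decomposition, so no decomposition can have width below 4. Combining the bounds, tw(G) = 4.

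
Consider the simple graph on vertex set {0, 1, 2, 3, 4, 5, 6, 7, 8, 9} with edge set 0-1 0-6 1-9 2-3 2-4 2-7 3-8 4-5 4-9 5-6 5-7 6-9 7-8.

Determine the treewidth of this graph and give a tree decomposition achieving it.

The largest bag has 3 vertices, giving width 2; this decomposition certifies tw(G) ≤ 2. For the lower bound, G contains the cycle 8–3–2–7–8, so G is not a forest; only forests have treewidth ≤ 1, hence tw(G) ≥ 2. Combining the bounds, tw(G) = 2.

Treewidth 2.
One optimal decomposition is:
Bags: B1 = {3, 7, 8}  B2 = {2, 3, 7}  B3 = {2, 5, 7}  B4 = {2, 4, 5}  B5 = {4, 5, 6}  B6 = {4, 6, 9}  B7 = {0, 6, 9}  B8 = {0, 1, 9}
Tree: B1–B2, B2–B3, B3–B4, B4–B5, B5–B6, B6–B7, B7–B8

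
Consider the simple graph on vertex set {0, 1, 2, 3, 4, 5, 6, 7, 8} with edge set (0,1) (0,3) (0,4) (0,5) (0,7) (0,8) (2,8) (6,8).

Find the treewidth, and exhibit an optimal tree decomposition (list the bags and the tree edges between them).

Treewidth 1.
One optimal decomposition is:
Bags: B1 = {0, 8}  B2 = {0, 4}  B3 = {0, 1}  B4 = {6, 8}  B5 = {0, 7}  B6 = {0, 5}  B7 = {2, 8}  B8 = {0, 3}
Tree: B1–B2, B1–B3, B1–B4, B1–B5, B3–B6, B4–B7, B3–B8

Every bag has size at most 2, so the width is 2 − 1 = 1 and tw(G) ≤ 1. Any graph with an edge has treewidth ≥ 1, and G has the edge 0–8. Hence tw(G) = 1 exactly.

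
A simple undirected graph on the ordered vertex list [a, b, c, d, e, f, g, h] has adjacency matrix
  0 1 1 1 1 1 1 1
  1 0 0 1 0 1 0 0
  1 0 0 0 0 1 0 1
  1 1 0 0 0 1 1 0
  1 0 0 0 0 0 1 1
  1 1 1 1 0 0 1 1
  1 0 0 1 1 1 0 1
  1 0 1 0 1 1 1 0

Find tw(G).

A width-3 tree decomposition is:
Bags: B1 = {a, d, f, g}  B2 = {a, b, d, f}  B3 = {a, f, g, h}  B4 = {a, c, f, h}  B5 = {a, e, g, h}
Tree: B1–B2, B1–B3, B3–B4, B3–B5
The largest bag has 4 vertices, giving width 3; this decomposition certifies tw(G) ≤ 3. For the lower bound, the 4 vertices {a, e, g, h} are pairwise adjacent, and any tree decomposition puts a clique entirely inside one bag — forcing width ≥ 3. Hence tw(G) = 3 exactly.

3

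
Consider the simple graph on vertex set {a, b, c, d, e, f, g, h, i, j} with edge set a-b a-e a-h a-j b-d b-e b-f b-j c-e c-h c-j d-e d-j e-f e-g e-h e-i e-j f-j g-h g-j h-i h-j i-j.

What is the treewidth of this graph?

3

A width-3 tree decomposition is:
Bags: B1 = {e, h, i, j}  B2 = {a, e, h, j}  B3 = {e, g, h, j}  B4 = {c, e, h, j}  B5 = {a, b, e, j}  B6 = {b, e, f, j}  B7 = {b, d, e, j}
Tree: B1–B2, B2–B3, B2–B4, B2–B5, B5–B6, B5–B7
Each bag holds 4 vertices, so the decomposition has width 3, which upper-bounds the treewidth. For the lower bound, the 4 vertices {b, d, e, j} are pairwise adjacent, and any tree decomposition puts a clique entirely inside one bag — forcing width ≥ 3. Hence tw(G) = 3 exactly.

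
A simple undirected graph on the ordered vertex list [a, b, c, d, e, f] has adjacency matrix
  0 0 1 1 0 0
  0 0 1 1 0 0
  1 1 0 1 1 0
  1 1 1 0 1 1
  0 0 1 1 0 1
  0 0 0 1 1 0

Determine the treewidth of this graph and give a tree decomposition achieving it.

Each bag holds 3 vertices, so the decomposition has width 2, which upper-bounds the treewidth. On the other hand G contains the 3-clique {c, d, e}. A clique must lie in a single bag of any decomposition, so no decomposition can have width below 2. Hence tw(G) = 2 exactly.

Treewidth 2.
Bags: B1 = {c, d, e}  B2 = {d, e, f}  B3 = {b, c, d}  B4 = {a, c, d}
Tree: B1–B2, B1–B3, B3–B4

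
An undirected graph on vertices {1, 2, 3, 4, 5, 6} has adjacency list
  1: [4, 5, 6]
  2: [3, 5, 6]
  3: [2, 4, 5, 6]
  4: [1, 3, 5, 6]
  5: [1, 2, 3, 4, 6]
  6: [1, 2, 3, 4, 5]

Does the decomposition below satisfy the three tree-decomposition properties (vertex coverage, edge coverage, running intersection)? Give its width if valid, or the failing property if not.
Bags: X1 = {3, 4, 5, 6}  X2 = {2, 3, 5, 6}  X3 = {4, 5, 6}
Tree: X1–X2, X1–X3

A tree decomposition must satisfy three properties: every vertex lies in some bag; for every edge, both endpoints lie together in some bag; and for every vertex, the bags containing it form a connected subtree. Here vertex 1 appears in no bag, so the decomposition is invalid.

No — vertex 1 appears in no bag.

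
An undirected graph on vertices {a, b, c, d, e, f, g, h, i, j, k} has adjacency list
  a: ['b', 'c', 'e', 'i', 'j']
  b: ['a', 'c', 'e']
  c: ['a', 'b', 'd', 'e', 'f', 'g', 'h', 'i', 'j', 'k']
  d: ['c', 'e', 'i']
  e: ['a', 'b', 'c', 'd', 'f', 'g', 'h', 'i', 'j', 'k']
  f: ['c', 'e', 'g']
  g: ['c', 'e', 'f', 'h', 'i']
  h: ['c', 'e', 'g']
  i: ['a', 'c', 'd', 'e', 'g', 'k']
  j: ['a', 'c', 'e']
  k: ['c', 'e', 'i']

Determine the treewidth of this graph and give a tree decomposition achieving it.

Treewidth 3.
One such decomposition:
Bags: B1 = {a, c, e, i}  B2 = {c, e, g, i}  B3 = {c, e, g, h}  B4 = {c, e, i, k}  B5 = {a, c, e, j}  B6 = {c, d, e, i}  B7 = {a, b, c, e}  B8 = {c, e, f, g}
Tree: B1–B2, B2–B3, B1–B4, B1–B5, B1–B6, B5–B7, B2–B8

The largest bag has 4 vertices, giving width 3; this decomposition certifies tw(G) ≤ 3. For the lower bound, the 4 vertices {c, e, f, g} are pairwise adjacent, and any tree decomposition puts a clique entirely inside one bag — forcing width ≥ 3. Hence tw(G) = 3 exactly.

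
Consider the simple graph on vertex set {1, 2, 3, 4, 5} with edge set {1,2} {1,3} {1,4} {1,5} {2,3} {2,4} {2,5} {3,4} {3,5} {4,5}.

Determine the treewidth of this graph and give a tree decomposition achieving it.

Treewidth 4.
Bags: B1 = {1, 2, 3, 4, 5}
Tree: (single bag)

A single bag containing all 5 vertices is trivially a valid decomposition of width 4. Conversely, {1, 2, 3, 4, 5} is a clique of size 5, and the vertices of any clique must share a bag in every tree decomposition; so some bag has ≥ 5 vertices and tw(G) ≥ 4. Therefore the treewidth is 4.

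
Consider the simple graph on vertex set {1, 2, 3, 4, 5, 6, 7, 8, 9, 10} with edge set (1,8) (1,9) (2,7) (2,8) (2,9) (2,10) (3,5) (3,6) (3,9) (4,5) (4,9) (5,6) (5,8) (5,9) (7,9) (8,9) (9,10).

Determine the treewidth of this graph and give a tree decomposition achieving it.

Treewidth 2.
One optimal decomposition is:
Bags: B1 = {2, 8, 9}  B2 = {2, 7, 9}  B3 = {5, 8, 9}  B4 = {4, 5, 9}  B5 = {1, 8, 9}  B6 = {3, 5, 9}  B7 = {2, 9, 10}  B8 = {3, 5, 6}
Tree: B1–B2, B1–B3, B3–B4, B1–B5, B3–B6, B1–B7, B6–B8

The largest bag has 3 vertices, giving width 2; this decomposition certifies tw(G) ≤ 2. Conversely, {1, 8, 9} is a clique of size 3, and the vertices of any clique must share a bag in every tree decomposition; so some bag has ≥ 3 vertices and tw(G) ≥ 2. Combining the bounds, tw(G) = 2.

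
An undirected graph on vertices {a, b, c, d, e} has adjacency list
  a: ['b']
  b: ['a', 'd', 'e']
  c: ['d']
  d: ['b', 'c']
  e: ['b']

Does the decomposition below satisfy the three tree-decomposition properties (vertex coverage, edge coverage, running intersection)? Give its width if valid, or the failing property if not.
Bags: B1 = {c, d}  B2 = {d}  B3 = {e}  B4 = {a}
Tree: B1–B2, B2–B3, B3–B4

No — vertex b appears in no bag.

A tree decomposition must satisfy three properties: every vertex lies in some bag; for every edge, both endpoints lie together in some bag; and for every vertex, the bags containing it form a connected subtree. Here vertex b appears in no bag, so the decomposition is invalid.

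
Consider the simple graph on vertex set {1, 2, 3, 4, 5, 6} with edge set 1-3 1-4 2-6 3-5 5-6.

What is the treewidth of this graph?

A width-1 tree decomposition is:
Bags: B1 = {2, 6}  B2 = {5, 6}  B3 = {3, 5}  B4 = {1, 3}  B5 = {1, 4}
Tree: B1–B2, B2–B3, B3–B4, B4–B5
Every bag has size at most 2, so the width is 2 − 1 = 1 and tw(G) ≤ 1. Any graph with an edge has treewidth ≥ 1, and G has the edge 2–6. Hence tw(G) = 1 exactly.

1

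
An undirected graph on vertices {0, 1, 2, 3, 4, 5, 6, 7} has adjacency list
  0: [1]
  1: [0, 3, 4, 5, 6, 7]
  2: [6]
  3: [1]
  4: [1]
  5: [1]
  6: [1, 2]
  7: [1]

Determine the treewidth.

A width-1 tree decomposition is:
Bags: B1 = {2, 6}  B2 = {1, 6}  B3 = {1, 5}  B4 = {1, 4}  B5 = {0, 1}  B6 = {1, 3}  B7 = {1, 7}
Tree: B1–B2, B2–B3, B3–B4, B3–B5, B3–B6, B3–B7
Every bag has size at most 2, so the width is 2 − 1 = 1 and tw(G) ≤ 1. Any graph with an edge has treewidth ≥ 1, and G has the edge 2–6. Therefore the treewidth is 1.

1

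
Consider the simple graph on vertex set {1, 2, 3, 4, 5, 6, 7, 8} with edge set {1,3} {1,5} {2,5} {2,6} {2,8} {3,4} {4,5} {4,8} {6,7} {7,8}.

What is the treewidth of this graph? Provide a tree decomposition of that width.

Treewidth 2.
One such decomposition:
Bags: B1 = {1, 3, 5}  B2 = {3, 4, 5}  B3 = {2, 4, 5}  B4 = {2, 4, 8}  B5 = {2, 6, 8}  B6 = {6, 7, 8}
Tree: B1–B2, B2–B3, B3–B4, B4–B5, B5–B6

Every bag has size at most 3, so the width is 3 − 1 = 2 and tw(G) ≤ 2. Since 1–3–4–5–1 is a cycle in G, G is not acyclic. Forests are exactly the graphs of treewidth ≤ 1, so tw(G) ≥ 2. Hence tw(G) = 2 exactly.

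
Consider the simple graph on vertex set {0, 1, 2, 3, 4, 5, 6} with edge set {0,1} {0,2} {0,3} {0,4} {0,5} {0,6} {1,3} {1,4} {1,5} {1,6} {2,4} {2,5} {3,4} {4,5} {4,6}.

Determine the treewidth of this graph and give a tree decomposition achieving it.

Every bag has size at most 4, so the width is 4 − 1 = 3 and tw(G) ≤ 3. For the lower bound, the 4 vertices {0, 1, 3, 4} are pairwise adjacent, and any tree decomposition puts a clique entirely inside one bag — forcing width ≥ 3. Combining the bounds, tw(G) = 3.

Treewidth 3.
Bags: B1 = {0, 1, 4, 5}  B2 = {0, 1, 4, 6}  B3 = {0, 2, 4, 5}  B4 = {0, 1, 3, 4}
Tree: B1–B2, B1–B3, B1–B4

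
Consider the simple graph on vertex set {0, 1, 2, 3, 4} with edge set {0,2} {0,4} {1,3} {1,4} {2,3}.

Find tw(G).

A width-2 tree decomposition is:
Bags: B1 = {1, 3, 4}  B2 = {0, 3, 4}  B3 = {0, 2, 3}
Tree: B1–B2, B2–B3
Every bag has size at most 3, so the width is 3 − 1 = 2 and tw(G) ≤ 2. For the lower bound, G contains the cycle 3–1–4–0–2–3, so G is not a forest; only forests have treewidth ≤ 1, hence tw(G) ≥ 2. The upper and lower bounds meet at 2, so that is the treewidth.

2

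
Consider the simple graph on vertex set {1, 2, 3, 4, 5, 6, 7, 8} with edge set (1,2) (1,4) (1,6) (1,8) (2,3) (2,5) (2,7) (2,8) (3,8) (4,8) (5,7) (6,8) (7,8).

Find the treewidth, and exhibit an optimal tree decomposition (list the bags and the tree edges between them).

Treewidth 2.
Bags: B1 = {1, 2, 8}  B2 = {1, 6, 8}  B3 = {2, 7, 8}  B4 = {2, 5, 7}  B5 = {1, 4, 8}  B6 = {2, 3, 8}
Tree: B1–B2, B1–B3, B3–B4, B1–B5, B1–B6

Each bag holds 3 vertices, so the decomposition has width 2, which upper-bounds the treewidth. For the lower bound, the 3 vertices {1, 2, 8} are pairwise adjacent, and any tree decomposition puts a clique entirely inside one bag — forcing width ≥ 2. Combining the bounds, tw(G) = 2.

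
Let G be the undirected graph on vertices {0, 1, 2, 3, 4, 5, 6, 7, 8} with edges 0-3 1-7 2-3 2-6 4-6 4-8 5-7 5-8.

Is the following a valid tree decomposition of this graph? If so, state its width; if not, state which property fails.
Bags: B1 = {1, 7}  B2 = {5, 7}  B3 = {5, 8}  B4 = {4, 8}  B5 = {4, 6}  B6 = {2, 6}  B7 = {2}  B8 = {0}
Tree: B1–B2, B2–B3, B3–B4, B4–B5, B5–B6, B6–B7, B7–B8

A tree decomposition must satisfy three properties: every vertex lies in some bag; for every edge, both endpoints lie together in some bag; and for every vertex, the bags containing it form a connected subtree. Here vertex 3 appears in no bag, so the decomposition is invalid.

No — vertex 3 appears in no bag.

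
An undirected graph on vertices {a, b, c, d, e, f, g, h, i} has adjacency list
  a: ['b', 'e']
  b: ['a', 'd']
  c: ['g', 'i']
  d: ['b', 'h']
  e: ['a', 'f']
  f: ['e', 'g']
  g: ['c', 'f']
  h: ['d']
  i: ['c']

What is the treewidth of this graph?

1

A width-1 tree decomposition is:
Bags: B1 = {c, i}  B2 = {c, g}  B3 = {f, g}  B4 = {e, f}  B5 = {a, e}  B6 = {a, b}  B7 = {b, d}  B8 = {d, h}
Tree: B1–B2, B2–B3, B3–B4, B4–B5, B5–B6, B6–B7, B7–B8
Every bag has size at most 2, so the width is 2 − 1 = 1 and tw(G) ≤ 1. G has an edge, so its treewidth is at least 1. Combining the bounds, tw(G) = 1.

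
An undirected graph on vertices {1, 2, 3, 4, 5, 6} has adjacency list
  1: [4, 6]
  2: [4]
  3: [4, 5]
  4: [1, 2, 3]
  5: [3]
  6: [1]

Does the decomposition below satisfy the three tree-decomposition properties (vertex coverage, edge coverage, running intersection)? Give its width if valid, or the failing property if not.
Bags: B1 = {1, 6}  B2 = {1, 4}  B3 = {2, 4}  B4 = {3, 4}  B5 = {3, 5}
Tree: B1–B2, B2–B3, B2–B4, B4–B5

Every vertex of G appears in some bag (union = {1, 2, 3, 4, 5, 6}); every edge is covered by a bag; and for each vertex v the set of bags containing v is connected in the bag tree. The decomposition is therefore valid. The largest bag has 2 vertices, so the width is 1.

Yes; width 1.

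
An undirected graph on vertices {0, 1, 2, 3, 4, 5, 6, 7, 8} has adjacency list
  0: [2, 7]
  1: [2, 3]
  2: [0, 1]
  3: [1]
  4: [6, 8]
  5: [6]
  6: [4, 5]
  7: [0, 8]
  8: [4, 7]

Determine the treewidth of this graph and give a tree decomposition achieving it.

The largest bag has 2 vertices, giving width 1; this decomposition certifies tw(G) ≤ 1. G has an edge, so its treewidth is at least 1. Combining the bounds, tw(G) = 1.

Treewidth 1.
One such decomposition:
Bags: B1 = {1, 3}  B2 = {1, 2}  B3 = {0, 2}  B4 = {0, 7}  B5 = {7, 8}  B6 = {4, 8}  B7 = {4, 6}  B8 = {5, 6}
Tree: B1–B2, B2–B3, B3–B4, B4–B5, B5–B6, B6–B7, B7–B8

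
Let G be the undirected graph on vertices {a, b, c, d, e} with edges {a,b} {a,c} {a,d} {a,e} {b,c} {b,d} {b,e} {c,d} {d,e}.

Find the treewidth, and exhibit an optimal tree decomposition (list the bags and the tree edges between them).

The largest bag has 4 vertices, giving width 3; this decomposition certifies tw(G) ≤ 3. Conversely, {a, b, d, e} is a clique of size 4, and the vertices of any clique must share a bag in every tree decomposition; so some bag has ≥ 4 vertices and tw(G) ≥ 3. Combining the bounds, tw(G) = 3.

Treewidth 3.
One such decomposition:
Bags: B1 = {a, b, c, d}  B2 = {a, b, d, e}
Tree: B1–B2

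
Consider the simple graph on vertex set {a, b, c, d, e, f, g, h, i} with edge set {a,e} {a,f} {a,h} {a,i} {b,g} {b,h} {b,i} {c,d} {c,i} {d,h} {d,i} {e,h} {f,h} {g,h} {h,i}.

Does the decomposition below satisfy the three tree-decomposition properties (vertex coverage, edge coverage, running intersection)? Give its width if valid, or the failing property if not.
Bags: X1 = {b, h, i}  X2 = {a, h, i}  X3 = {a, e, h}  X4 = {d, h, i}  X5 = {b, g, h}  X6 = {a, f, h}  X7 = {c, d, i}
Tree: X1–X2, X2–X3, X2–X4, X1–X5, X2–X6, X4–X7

Yes; width 2.

Every vertex of G appears in some bag (union = {a, b, c, d, e, f, g, h, i}); every edge is covered by a bag; and for each vertex v the set of bags containing v is connected in the bag tree. The decomposition is therefore valid. The largest bag has 3 vertices, so the width is 2.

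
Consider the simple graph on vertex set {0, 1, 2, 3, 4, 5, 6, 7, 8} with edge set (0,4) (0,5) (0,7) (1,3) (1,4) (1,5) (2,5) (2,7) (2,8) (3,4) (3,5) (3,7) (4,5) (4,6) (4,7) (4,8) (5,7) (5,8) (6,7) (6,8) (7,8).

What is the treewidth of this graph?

3

A width-3 tree decomposition is:
Bags: B1 = {4, 5, 7, 8}  B2 = {4, 6, 7, 8}  B3 = {2, 5, 7, 8}  B4 = {3, 4, 5, 7}  B5 = {1, 3, 4, 5}  B6 = {0, 4, 5, 7}
Tree: B1–B2, B1–B3, B1–B4, B4–B5, B4–B6
Each bag holds 4 vertices, so the decomposition has width 3, which upper-bounds the treewidth. For the lower bound, the 4 vertices {2, 5, 7, 8} are pairwise adjacent, and any tree decomposition puts a clique entirely inside one bag — forcing width ≥ 3. Combining the bounds, tw(G) = 3.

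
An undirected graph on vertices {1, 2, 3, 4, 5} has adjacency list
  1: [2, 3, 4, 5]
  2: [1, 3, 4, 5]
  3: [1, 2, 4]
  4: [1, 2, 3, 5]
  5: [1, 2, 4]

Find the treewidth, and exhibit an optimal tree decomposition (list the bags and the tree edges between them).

Treewidth 3.
Bags: B1 = {1, 2, 3, 4}  B2 = {1, 2, 4, 5}
Tree: B1–B2

The largest bag has 4 vertices, giving width 3; this decomposition certifies tw(G) ≤ 3. For the lower bound, the 4 vertices {1, 2, 3, 4} are pairwise adjacent, and any tree decomposition puts a clique entirely inside one bag — forcing width ≥ 3. Combining the bounds, tw(G) = 3.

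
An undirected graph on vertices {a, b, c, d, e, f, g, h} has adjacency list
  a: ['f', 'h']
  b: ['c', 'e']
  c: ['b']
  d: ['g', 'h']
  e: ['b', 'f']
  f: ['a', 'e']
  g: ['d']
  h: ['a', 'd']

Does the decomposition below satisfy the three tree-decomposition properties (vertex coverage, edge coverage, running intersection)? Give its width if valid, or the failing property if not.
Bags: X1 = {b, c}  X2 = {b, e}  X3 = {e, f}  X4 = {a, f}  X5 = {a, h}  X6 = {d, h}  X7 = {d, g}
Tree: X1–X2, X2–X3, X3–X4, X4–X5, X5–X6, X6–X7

Yes; width 1.

Vertex coverage: the bags together contain {a, b, c, d, e, f, g, h}, the full vertex set. Edge coverage: each edge of G has both endpoints in at least one bag. Running intersection: for every vertex, the bags containing it form a connected subtree. All three properties hold, so this is a valid tree decomposition of width max|bag| − 1 = 1, and hence tw(G) ≤ 1.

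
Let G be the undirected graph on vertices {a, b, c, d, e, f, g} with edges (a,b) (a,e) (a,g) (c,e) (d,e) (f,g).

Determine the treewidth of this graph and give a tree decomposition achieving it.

Treewidth 1.
One such decomposition:
Bags: B1 = {a, g}  B2 = {a, e}  B3 = {d, e}  B4 = {a, b}  B5 = {f, g}  B6 = {c, e}
Tree: B1–B2, B2–B3, B1–B4, B1–B5, B3–B6

Each bag holds 2 vertices, so the decomposition has width 1, which upper-bounds the treewidth. Any graph with an edge has treewidth ≥ 1, and G has the edge g–a. The upper and lower bounds meet at 1, so that is the treewidth.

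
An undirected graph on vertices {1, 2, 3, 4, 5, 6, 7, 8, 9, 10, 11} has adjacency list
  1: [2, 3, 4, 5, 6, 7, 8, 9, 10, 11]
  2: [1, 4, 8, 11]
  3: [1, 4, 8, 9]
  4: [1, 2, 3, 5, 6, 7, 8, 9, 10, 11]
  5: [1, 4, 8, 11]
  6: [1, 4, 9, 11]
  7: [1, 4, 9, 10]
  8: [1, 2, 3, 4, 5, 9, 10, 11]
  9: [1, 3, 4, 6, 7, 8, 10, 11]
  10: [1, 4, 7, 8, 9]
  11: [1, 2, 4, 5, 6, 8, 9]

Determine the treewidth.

4

A width-4 tree decomposition is:
Bags: B1 = {1, 4, 5, 8, 11}  B2 = {1, 4, 8, 9, 11}  B3 = {1, 4, 8, 9, 10}  B4 = {1, 4, 6, 9, 11}  B5 = {1, 2, 4, 8, 11}  B6 = {1, 4, 7, 9, 10}  B7 = {1, 3, 4, 8, 9}
Tree: B1–B2, B2–B3, B2–B4, B1–B5, B3–B6, B3–B7
The largest bag has 5 vertices, giving width 4; this decomposition certifies tw(G) ≤ 4. Conversely, {1, 3, 4, 8, 9} is a clique of size 5, and the vertices of any clique must share a bag in every tree decomposition; so some bag has ≥ 5 vertices and tw(G) ≥ 4. Combining the bounds, tw(G) = 4.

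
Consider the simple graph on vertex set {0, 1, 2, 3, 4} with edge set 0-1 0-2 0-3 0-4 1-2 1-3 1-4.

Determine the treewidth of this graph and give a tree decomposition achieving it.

Treewidth 2.
One optimal decomposition is:
Bags: B1 = {0, 1, 4}  B2 = {0, 1, 2}  B3 = {0, 1, 3}
Tree: B1–B2, B2–B3

The largest bag has 3 vertices, giving width 2; this decomposition certifies tw(G) ≤ 2. Conversely, {0, 1, 2} is a clique of size 3, and the vertices of any clique must share a bag in every tree decomposition; so some bag has ≥ 3 vertices and tw(G) ≥ 2. The upper and lower bounds meet at 2, so that is the treewidth.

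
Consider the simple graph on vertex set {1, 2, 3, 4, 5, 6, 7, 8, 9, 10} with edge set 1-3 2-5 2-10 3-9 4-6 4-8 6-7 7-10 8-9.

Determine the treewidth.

1

A width-1 tree decomposition is:
Bags: B1 = {1, 3}  B2 = {3, 9}  B3 = {8, 9}  B4 = {4, 8}  B5 = {4, 6}  B6 = {6, 7}  B7 = {7, 10}  B8 = {2, 10}  B9 = {2, 5}
Tree: B1–B2, B2–B3, B3–B4, B4–B5, B5–B6, B6–B7, B7–B8, B8–B9
Every bag has size at most 2, so the width is 2 − 1 = 1 and tw(G) ≤ 1. G has an edge, so its treewidth is at least 1. Hence tw(G) = 1 exactly.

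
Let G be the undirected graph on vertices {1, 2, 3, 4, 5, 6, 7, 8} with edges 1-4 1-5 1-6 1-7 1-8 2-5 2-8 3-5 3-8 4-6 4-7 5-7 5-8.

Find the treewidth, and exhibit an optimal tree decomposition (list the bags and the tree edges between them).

Treewidth 2.
One optimal decomposition is:
Bags: B1 = {1, 4, 7}  B2 = {1, 4, 6}  B3 = {1, 5, 7}  B4 = {1, 5, 8}  B5 = {3, 5, 8}  B6 = {2, 5, 8}
Tree: B1–B2, B1–B3, B3–B4, B4–B5, B5–B6

Every bag has size at most 3, so the width is 3 − 1 = 2 and tw(G) ≤ 2. For the lower bound, the 3 vertices {1, 5, 8} are pairwise adjacent, and any tree decomposition puts a clique entirely inside one bag — forcing width ≥ 2. Hence tw(G) = 2 exactly.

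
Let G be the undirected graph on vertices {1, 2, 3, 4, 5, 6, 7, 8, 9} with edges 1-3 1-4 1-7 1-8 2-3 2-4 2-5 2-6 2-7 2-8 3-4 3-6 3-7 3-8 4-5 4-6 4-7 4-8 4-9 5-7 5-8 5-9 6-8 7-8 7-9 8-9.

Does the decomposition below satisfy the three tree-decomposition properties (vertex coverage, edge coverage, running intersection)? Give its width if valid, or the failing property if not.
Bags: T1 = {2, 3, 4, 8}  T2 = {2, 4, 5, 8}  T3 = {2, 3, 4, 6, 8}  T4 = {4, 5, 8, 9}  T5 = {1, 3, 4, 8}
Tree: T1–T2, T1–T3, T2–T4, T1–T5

A tree decomposition must satisfy three properties: every vertex lies in some bag; for every edge, both endpoints lie together in some bag; and for every vertex, the bags containing it form a connected subtree. Here vertex 7 appears in no bag, so the decomposition is invalid.

No — vertex 7 appears in no bag.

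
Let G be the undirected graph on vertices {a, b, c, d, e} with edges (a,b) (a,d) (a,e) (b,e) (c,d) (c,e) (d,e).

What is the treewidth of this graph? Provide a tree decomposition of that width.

Treewidth 2.
One such decomposition:
Bags: B1 = {c, d, e}  B2 = {a, d, e}  B3 = {a, b, e}
Tree: B1–B2, B2–B3

The largest bag has 3 vertices, giving width 2; this decomposition certifies tw(G) ≤ 2. On the other hand G contains the 3-clique {c, d, e}. A clique must lie in a single bag of any decomposition, so no decomposition can have width below 2. The upper and lower bounds meet at 2, so that is the treewidth.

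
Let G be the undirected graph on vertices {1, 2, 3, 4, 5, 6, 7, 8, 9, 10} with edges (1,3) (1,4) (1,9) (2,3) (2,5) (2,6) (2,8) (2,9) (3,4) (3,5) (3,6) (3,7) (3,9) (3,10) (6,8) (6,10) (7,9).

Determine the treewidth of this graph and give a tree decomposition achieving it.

Treewidth 2.
Bags: B1 = {2, 3, 9}  B2 = {2, 3, 6}  B3 = {2, 6, 8}  B4 = {3, 7, 9}  B5 = {1, 3, 9}  B6 = {1, 3, 4}  B7 = {3, 6, 10}  B8 = {2, 3, 5}
Tree: B1–B2, B2–B3, B1–B4, B4–B5, B5–B6, B2–B7, B1–B8

The largest bag has 3 vertices, giving width 2; this decomposition certifies tw(G) ≤ 2. Conversely, {2, 6, 8} is a clique of size 3, and the vertices of any clique must share a bag in every tree decomposition; so some bag has ≥ 3 vertices and tw(G) ≥ 2. Combining the bounds, tw(G) = 2.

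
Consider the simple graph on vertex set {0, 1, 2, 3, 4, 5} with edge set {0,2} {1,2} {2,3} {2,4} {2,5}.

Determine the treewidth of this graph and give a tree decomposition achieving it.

Treewidth 1.
Bags: B1 = {1, 2}  B2 = {2, 4}  B3 = {2, 5}  B4 = {2, 3}  B5 = {0, 2}
Tree: B1–B2, B1–B3, B2–B4, B1–B5

The largest bag has 2 vertices, giving width 1; this decomposition certifies tw(G) ≤ 1. Any graph with an edge has treewidth ≥ 1, and G has the edge 1–2. The upper and lower bounds meet at 1, so that is the treewidth.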